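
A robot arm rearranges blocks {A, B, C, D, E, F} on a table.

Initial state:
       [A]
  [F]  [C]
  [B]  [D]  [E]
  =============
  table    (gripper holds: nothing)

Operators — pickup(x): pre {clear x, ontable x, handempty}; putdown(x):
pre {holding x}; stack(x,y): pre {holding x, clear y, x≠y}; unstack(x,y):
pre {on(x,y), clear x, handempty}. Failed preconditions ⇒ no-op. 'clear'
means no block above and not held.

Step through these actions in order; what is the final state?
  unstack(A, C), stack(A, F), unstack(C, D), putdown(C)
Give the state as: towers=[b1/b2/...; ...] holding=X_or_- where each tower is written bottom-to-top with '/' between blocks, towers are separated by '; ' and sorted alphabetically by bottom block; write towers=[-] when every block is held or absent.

towers=[B/F/A; C; D; E] holding=-

step 1 (unstack(A, C)): towers=[B/F; D/C; E] holding=A
step 2 (stack(A, F)): towers=[B/F/A; D/C; E] holding=-
step 3 (unstack(C, D)): towers=[B/F/A; D; E] holding=C
step 4 (putdown(C)): towers=[B/F/A; C; D; E] holding=-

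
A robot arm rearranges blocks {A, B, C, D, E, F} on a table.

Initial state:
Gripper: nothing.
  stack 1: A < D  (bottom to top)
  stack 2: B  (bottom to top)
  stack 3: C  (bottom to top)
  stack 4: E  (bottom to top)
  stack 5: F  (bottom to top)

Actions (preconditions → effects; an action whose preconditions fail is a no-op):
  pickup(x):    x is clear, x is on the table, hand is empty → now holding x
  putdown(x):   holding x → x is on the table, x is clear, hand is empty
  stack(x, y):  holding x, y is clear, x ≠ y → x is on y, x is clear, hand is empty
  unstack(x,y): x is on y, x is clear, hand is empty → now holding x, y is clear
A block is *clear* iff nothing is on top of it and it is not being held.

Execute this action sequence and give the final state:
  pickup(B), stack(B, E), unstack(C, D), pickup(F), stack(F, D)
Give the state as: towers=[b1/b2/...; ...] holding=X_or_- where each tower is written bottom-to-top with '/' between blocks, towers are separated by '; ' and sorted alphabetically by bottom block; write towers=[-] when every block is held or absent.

step 1 (pickup(B)): towers=[A/D; C; E; F] holding=B
step 2 (stack(B, E)): towers=[A/D; C; E/B; F] holding=-
step 3 (unstack(C, D)) [no-op]: towers=[A/D; C; E/B; F] holding=-
step 4 (pickup(F)): towers=[A/D; C; E/B] holding=F
step 5 (stack(F, D)): towers=[A/D/F; C; E/B] holding=-

towers=[A/D/F; C; E/B] holding=-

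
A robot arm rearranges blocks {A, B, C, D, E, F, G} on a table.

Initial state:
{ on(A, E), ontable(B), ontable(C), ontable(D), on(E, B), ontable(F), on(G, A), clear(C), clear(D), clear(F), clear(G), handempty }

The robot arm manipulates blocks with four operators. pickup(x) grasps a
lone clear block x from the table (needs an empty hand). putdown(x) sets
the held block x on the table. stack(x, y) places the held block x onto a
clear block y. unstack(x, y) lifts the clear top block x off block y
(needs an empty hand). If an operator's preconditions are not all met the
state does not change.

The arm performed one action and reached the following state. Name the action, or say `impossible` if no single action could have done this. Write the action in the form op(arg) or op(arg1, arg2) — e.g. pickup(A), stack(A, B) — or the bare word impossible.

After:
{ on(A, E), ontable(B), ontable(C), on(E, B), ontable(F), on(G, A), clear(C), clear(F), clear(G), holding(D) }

target: towers=[B/E/A/G; C; F] holding=D
         pickup(F) → towers=[B/E/A/G; C; D] holding=F
     unstack(G, A) → towers=[B/E/A; C; D; F] holding=G
         pickup(D) → towers=[B/E/A/G; C; F] holding=D  ← match
         pickup(C) → towers=[B/E/A/G; D; F] holding=C

pickup(D)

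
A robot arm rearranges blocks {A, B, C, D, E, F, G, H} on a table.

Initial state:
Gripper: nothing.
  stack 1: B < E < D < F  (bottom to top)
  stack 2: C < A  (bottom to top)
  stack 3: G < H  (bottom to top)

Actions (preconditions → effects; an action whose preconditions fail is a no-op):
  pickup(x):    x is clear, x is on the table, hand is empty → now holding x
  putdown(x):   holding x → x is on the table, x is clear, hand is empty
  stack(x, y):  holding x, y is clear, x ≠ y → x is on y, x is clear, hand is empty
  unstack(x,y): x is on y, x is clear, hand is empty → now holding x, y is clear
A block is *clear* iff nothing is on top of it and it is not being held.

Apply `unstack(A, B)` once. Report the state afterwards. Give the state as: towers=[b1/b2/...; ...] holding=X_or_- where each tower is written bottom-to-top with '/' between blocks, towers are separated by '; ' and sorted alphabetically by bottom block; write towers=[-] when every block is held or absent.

towers=[B/E/D/F; C/A; G/H] holding=-

before: towers=[B/E/D/F; C/A; G/H] holding=-
pre[unstack(A, B)]: on(A,B) ✗, clear(A) ✓, handempty ✓
on(A,B) unmet → unstack(A, B) is a no-op
after:  towers=[B/E/D/F; C/A; G/H] holding=-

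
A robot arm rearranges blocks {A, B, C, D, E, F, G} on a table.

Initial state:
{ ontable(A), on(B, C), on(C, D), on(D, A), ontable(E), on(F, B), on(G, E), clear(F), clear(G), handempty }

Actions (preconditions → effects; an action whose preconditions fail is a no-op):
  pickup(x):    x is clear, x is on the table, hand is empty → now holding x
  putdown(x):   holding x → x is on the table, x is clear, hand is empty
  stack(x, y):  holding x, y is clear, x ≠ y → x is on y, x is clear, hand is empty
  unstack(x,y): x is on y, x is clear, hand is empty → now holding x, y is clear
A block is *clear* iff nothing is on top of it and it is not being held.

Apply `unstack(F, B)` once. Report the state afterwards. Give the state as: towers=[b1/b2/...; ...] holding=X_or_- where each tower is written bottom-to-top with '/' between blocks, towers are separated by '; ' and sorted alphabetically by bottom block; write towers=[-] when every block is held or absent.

towers=[A/D/C/B; E/G] holding=F

before: towers=[A/D/C/B/F; E/G] holding=-
pre[unstack(F, B)]: on(F,B) ok, clear(F) ok, handempty ok
all met → apply unstack(F, B)
after:  towers=[A/D/C/B; E/G] holding=F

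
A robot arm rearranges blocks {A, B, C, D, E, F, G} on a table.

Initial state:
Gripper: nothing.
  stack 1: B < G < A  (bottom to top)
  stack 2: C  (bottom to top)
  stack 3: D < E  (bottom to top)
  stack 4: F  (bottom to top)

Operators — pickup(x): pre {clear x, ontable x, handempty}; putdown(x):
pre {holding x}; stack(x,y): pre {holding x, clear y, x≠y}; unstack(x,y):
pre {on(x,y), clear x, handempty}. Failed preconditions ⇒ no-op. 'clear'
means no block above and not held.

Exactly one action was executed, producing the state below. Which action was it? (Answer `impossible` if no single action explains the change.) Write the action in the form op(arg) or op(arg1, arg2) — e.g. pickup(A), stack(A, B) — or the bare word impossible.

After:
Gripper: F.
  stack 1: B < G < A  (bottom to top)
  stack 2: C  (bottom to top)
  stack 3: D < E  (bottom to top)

pickup(F)

target: towers=[B/G/A; C; D/E] holding=F
         pickup(F) → towers=[B/G/A; C; D/E] holding=F  ← match
     unstack(A, G) → towers=[B/G; C; D/E; F] holding=A
     unstack(E, D) → towers=[B/G/A; C; D; F] holding=E
         pickup(C) → towers=[B/G/A; D/E; F] holding=C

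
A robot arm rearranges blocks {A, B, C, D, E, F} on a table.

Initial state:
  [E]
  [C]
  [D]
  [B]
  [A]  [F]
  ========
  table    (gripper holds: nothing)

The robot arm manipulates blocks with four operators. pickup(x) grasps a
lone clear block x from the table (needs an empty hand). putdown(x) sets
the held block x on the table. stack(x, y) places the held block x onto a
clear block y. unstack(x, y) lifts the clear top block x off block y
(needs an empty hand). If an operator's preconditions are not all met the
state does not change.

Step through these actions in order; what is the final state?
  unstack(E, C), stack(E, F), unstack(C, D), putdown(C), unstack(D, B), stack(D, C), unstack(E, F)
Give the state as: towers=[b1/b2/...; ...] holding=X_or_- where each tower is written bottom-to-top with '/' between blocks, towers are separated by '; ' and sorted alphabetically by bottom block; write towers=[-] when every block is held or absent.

towers=[A/B; C/D; F] holding=E

step 1 (unstack(E, C)): towers=[A/B/D/C; F] holding=E
step 2 (stack(E, F)): towers=[A/B/D/C; F/E] holding=-
step 3 (unstack(C, D)): towers=[A/B/D; F/E] holding=C
step 4 (putdown(C)): towers=[A/B/D; C; F/E] holding=-
step 5 (unstack(D, B)): towers=[A/B; C; F/E] holding=D
step 6 (stack(D, C)): towers=[A/B; C/D; F/E] holding=-
step 7 (unstack(E, F)): towers=[A/B; C/D; F] holding=E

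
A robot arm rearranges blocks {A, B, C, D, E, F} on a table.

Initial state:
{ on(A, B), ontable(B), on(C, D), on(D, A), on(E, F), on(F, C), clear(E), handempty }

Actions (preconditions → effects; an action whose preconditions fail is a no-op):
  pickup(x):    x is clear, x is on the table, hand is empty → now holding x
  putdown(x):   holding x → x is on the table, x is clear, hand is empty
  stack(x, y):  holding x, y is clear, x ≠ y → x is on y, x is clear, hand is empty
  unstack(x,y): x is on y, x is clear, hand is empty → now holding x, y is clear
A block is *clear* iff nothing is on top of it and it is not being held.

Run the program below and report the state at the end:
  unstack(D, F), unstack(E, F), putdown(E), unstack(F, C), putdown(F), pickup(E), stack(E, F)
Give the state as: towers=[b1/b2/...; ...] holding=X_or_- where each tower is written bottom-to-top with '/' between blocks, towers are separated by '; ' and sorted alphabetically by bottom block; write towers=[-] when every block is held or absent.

step 1 (unstack(D, F)) [no-op]: towers=[B/A/D/C/F/E] holding=-
step 2 (unstack(E, F)): towers=[B/A/D/C/F] holding=E
step 3 (putdown(E)): towers=[B/A/D/C/F; E] holding=-
step 4 (unstack(F, C)): towers=[B/A/D/C; E] holding=F
step 5 (putdown(F)): towers=[B/A/D/C; E; F] holding=-
step 6 (pickup(E)): towers=[B/A/D/C; F] holding=E
step 7 (stack(E, F)): towers=[B/A/D/C; F/E] holding=-

towers=[B/A/D/C; F/E] holding=-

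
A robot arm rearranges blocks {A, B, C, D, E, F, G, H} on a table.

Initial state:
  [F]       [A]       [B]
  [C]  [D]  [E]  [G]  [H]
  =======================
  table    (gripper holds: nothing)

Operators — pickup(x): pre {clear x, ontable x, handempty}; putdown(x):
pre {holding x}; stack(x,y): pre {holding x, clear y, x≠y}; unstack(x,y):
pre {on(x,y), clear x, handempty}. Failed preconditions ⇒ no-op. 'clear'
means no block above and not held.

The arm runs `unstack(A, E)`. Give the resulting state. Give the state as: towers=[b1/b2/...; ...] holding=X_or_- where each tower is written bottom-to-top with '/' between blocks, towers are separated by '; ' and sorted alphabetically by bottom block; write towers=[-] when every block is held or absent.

before: towers=[C/F; D; E/A; G; H/B] holding=-
pre[unstack(A, E)]: on(A,E) ✓, clear(A) ✓, handempty ✓
all met → apply unstack(A, E)
after:  towers=[C/F; D; E; G; H/B] holding=A

towers=[C/F; D; E; G; H/B] holding=A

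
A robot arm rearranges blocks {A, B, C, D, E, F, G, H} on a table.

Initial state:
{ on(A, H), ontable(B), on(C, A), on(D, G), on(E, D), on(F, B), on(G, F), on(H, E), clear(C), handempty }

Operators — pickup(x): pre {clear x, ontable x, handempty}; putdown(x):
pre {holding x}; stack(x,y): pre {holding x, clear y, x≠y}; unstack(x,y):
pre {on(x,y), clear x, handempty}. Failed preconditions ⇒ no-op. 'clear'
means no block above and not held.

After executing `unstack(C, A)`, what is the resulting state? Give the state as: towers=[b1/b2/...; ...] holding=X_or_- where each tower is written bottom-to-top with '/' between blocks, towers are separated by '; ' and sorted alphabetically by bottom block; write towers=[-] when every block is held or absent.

towers=[B/F/G/D/E/H/A] holding=C

before: towers=[B/F/G/D/E/H/A/C] holding=-
pre[unstack(C, A)]: on(C,A) ✓, clear(C) ✓, handempty ✓
all met → apply unstack(C, A)
after:  towers=[B/F/G/D/E/H/A] holding=C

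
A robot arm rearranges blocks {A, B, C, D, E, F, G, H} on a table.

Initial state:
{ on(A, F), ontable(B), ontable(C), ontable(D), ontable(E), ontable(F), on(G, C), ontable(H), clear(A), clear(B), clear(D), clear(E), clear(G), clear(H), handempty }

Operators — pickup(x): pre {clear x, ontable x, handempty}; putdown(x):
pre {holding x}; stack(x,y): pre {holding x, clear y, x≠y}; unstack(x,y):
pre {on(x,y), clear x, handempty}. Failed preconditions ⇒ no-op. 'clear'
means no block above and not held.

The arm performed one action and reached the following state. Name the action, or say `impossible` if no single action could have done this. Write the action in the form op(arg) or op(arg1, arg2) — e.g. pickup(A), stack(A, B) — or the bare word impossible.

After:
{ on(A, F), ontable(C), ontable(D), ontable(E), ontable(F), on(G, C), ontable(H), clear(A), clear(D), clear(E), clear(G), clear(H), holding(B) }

pickup(B)

target: towers=[C/G; D; E; F/A; H] holding=B
     unstack(G, C) → towers=[B; C; D; E; F/A; H] holding=G
     unstack(A, F) → towers=[B; C/G; D; E; F; H] holding=A
         pickup(E) → towers=[B; C/G; D; F/A; H] holding=E
         pickup(H) → towers=[B; C/G; D; E; F/A] holding=H
         pickup(B) → towers=[C/G; D; E; F/A; H] holding=B  ← match
         pickup(D) → towers=[B; C/G; E; F/A; H] holding=D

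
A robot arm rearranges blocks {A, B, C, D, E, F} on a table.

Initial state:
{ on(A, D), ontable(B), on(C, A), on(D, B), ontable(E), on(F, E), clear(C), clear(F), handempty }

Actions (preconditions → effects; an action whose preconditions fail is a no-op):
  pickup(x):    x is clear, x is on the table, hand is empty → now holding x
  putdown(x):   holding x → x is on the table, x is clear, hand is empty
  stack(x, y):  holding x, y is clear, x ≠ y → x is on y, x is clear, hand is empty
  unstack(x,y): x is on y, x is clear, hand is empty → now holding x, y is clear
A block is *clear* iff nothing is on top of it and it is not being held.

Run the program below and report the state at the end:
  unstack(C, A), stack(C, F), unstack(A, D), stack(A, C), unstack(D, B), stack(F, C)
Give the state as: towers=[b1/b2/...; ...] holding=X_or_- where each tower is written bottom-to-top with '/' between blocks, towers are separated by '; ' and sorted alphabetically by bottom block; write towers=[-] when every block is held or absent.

towers=[B; E/F/C/A] holding=D

step 1 (unstack(C, A)): towers=[B/D/A; E/F] holding=C
step 2 (stack(C, F)): towers=[B/D/A; E/F/C] holding=-
step 3 (unstack(A, D)): towers=[B/D; E/F/C] holding=A
step 4 (stack(A, C)): towers=[B/D; E/F/C/A] holding=-
step 5 (unstack(D, B)): towers=[B; E/F/C/A] holding=D
step 6 (stack(F, C)) [no-op]: towers=[B; E/F/C/A] holding=D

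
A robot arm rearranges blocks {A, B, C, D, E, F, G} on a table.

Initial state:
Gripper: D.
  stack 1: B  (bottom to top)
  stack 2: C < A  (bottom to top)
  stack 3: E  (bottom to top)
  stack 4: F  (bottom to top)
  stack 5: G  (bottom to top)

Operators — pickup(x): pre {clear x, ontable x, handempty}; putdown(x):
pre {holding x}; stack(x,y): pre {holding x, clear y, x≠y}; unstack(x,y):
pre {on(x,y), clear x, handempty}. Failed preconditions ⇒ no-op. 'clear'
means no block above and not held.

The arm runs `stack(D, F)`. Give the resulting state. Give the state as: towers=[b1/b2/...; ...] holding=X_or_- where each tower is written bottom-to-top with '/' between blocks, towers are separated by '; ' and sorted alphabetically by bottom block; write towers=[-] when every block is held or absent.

towers=[B; C/A; E; F/D; G] holding=-

before: towers=[B; C/A; E; F; G] holding=D
pre[stack(D, F)]: holding(D) yes, clear(F) yes, D≠F yes
all met → apply stack(D, F)
after:  towers=[B; C/A; E; F/D; G] holding=-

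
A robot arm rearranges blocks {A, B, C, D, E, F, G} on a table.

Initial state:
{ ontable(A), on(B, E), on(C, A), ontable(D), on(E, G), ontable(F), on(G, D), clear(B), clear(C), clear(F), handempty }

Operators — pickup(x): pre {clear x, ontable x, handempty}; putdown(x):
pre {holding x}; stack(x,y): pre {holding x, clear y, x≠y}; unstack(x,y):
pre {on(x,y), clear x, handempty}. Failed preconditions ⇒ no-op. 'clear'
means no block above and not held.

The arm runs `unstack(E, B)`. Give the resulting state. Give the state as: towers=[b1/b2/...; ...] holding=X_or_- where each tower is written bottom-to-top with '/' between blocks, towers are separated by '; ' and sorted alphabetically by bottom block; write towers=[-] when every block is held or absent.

towers=[A/C; D/G/E/B; F] holding=-

before: towers=[A/C; D/G/E/B; F] holding=-
pre[unstack(E, B)]: on(E,B) ✗, clear(E) ✗, handempty ✓
on(E,B), clear(E) unmet → unstack(E, B) is a no-op
after:  towers=[A/C; D/G/E/B; F] holding=-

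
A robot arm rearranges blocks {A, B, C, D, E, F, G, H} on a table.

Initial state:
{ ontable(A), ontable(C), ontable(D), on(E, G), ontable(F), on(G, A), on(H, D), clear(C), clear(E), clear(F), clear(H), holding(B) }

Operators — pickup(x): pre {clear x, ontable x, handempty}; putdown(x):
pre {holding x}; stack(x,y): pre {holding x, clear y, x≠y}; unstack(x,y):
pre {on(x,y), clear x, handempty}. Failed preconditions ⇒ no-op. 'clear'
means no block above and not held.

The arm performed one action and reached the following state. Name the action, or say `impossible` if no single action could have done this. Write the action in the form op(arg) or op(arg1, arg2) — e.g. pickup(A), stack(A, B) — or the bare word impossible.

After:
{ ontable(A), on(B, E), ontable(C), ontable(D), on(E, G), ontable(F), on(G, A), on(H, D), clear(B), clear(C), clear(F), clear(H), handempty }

stack(B, E)

target: towers=[A/G/E/B; C; D/H; F] holding=-
        putdown(B) → towers=[A/G/E; B; C; D/H; F] holding=-
       stack(B, E) → towers=[A/G/E/B; C; D/H; F] holding=-  ← match
       stack(B, H) → towers=[A/G/E; C; D/H/B; F] holding=-
       stack(B, F) → towers=[A/G/E; C; D/H; F/B] holding=-
       stack(B, C) → towers=[A/G/E; C/B; D/H; F] holding=-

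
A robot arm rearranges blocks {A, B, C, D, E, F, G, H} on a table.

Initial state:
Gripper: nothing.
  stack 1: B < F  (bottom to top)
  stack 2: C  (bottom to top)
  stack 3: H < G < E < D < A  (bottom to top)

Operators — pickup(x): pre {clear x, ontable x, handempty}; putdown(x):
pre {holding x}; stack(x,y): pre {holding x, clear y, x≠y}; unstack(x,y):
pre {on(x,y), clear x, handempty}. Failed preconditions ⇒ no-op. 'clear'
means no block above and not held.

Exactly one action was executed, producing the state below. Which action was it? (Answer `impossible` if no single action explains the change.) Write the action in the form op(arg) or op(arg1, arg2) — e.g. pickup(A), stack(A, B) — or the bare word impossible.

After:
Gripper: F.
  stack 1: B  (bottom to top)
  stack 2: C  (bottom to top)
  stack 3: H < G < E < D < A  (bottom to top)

unstack(F, B)

target: towers=[B; C; H/G/E/D/A] holding=F
     unstack(A, D) → towers=[B/F; C; H/G/E/D] holding=A
     unstack(F, B) → towers=[B; C; H/G/E/D/A] holding=F  ← match
         pickup(C) → towers=[B/F; H/G/E/D/A] holding=C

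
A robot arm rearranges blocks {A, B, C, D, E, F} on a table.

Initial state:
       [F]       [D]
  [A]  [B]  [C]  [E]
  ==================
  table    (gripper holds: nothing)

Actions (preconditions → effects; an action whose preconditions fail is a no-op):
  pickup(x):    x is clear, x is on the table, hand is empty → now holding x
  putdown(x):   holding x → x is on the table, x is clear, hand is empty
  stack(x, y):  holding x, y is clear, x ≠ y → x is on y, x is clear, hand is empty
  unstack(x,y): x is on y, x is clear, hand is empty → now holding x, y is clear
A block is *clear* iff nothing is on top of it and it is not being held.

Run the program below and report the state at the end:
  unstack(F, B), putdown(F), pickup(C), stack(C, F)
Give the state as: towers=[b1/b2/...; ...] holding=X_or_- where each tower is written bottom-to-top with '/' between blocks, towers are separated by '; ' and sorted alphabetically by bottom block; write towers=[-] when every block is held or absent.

step 1 (unstack(F, B)): towers=[A; B; C; E/D] holding=F
step 2 (putdown(F)): towers=[A; B; C; E/D; F] holding=-
step 3 (pickup(C)): towers=[A; B; E/D; F] holding=C
step 4 (stack(C, F)): towers=[A; B; E/D; F/C] holding=-

towers=[A; B; E/D; F/C] holding=-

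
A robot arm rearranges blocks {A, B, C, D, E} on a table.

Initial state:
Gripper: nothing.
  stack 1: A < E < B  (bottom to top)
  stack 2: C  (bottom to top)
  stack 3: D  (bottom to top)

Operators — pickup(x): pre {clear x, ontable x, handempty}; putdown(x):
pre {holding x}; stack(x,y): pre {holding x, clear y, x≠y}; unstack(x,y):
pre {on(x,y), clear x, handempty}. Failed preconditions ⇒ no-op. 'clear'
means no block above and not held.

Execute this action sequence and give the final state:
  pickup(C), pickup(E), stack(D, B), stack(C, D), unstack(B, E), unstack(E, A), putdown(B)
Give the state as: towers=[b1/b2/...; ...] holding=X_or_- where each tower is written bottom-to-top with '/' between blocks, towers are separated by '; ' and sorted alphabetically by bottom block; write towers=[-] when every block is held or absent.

step 1 (pickup(C)): towers=[A/E/B; D] holding=C
step 2 (pickup(E)) [no-op]: towers=[A/E/B; D] holding=C
step 3 (stack(D, B)) [no-op]: towers=[A/E/B; D] holding=C
step 4 (stack(C, D)): towers=[A/E/B; D/C] holding=-
step 5 (unstack(B, E)): towers=[A/E; D/C] holding=B
step 6 (unstack(E, A)) [no-op]: towers=[A/E; D/C] holding=B
step 7 (putdown(B)): towers=[A/E; B; D/C] holding=-

towers=[A/E; B; D/C] holding=-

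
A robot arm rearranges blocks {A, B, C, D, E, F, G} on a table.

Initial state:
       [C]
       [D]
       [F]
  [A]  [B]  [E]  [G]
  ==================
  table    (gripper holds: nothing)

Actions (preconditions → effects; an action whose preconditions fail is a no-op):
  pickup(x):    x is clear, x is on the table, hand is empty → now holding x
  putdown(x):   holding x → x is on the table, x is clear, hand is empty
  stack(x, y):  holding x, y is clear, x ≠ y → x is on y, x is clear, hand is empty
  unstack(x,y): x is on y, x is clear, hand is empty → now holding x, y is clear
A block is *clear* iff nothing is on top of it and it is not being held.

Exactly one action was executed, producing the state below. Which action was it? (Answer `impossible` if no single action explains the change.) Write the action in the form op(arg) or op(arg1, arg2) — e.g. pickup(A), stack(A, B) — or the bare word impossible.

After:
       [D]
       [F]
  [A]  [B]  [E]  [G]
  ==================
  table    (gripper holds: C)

target: towers=[A; B/F/D; E; G] holding=C
         pickup(G) → towers=[A; B/F/D/C; E] holding=G
         pickup(A) → towers=[B/F/D/C; E; G] holding=A
         pickup(E) → towers=[A; B/F/D/C; G] holding=E
     unstack(C, D) → towers=[A; B/F/D; E; G] holding=C  ← match

unstack(C, D)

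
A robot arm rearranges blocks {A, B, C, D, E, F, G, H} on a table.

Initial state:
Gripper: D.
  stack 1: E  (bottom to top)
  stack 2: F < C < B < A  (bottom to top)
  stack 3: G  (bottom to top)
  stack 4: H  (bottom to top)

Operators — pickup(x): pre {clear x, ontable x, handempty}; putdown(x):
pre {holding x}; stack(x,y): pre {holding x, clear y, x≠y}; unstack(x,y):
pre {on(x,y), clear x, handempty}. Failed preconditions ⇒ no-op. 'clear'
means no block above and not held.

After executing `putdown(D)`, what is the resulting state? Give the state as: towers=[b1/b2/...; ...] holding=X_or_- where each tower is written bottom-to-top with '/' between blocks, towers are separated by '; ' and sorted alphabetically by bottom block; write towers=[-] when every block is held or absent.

towers=[D; E; F/C/B/A; G; H] holding=-

before: towers=[E; F/C/B/A; G; H] holding=D
pre[putdown(D)]: holding(D) ✓
all met → apply putdown(D)
after:  towers=[D; E; F/C/B/A; G; H] holding=-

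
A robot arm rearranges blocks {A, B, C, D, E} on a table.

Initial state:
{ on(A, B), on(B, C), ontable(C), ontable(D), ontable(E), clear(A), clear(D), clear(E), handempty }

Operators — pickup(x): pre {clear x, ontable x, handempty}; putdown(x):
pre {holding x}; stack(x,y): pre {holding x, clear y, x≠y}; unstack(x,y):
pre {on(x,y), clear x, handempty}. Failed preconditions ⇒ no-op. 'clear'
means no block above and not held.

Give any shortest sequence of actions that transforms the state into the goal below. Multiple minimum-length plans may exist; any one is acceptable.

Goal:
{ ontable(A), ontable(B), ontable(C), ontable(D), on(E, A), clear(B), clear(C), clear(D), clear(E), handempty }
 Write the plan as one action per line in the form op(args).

unstack(A, B)
putdown(A)
unstack(B, C)
putdown(B)
pickup(E)
stack(E, A)

step 1 (unstack(A, B)): towers=[C/B; D; E] holding=A
step 2 (putdown(A)): towers=[A; C/B; D; E] holding=-
step 3 (unstack(B, C)): towers=[A; C; D; E] holding=B
step 4 (putdown(B)): towers=[A; B; C; D; E] holding=-
step 5 (pickup(E)): towers=[A; B; C; D] holding=E
step 6 (stack(E, A)): towers=[A/E; B; C; D] holding=-
goal check: towers=[A/E; B; C; D] holding=- — reached (length 6, optimal by BFS)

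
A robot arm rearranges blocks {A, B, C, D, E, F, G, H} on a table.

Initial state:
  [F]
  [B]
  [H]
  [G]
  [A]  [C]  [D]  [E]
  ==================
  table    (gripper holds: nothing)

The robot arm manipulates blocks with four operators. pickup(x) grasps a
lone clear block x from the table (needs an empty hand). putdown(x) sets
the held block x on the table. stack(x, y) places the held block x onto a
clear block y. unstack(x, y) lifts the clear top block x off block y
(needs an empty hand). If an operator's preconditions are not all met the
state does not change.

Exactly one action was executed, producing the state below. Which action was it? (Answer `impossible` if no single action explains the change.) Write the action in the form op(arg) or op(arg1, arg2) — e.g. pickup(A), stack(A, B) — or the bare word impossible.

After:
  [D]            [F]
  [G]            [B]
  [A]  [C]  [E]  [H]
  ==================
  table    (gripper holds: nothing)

impossible

target: towers=[A/G/D; C; E; H/B/F] holding=-
         pickup(E) → towers=[A/G/H/B/F; C; D] holding=E
     unstack(F, B) → towers=[A/G/H/B; C; D; E] holding=F
         pickup(D) → towers=[A/G/H/B/F; C; E] holding=D
         pickup(C) → towers=[A/G/H/B/F; D; E] holding=C
none of the 4 applicable actions match → impossible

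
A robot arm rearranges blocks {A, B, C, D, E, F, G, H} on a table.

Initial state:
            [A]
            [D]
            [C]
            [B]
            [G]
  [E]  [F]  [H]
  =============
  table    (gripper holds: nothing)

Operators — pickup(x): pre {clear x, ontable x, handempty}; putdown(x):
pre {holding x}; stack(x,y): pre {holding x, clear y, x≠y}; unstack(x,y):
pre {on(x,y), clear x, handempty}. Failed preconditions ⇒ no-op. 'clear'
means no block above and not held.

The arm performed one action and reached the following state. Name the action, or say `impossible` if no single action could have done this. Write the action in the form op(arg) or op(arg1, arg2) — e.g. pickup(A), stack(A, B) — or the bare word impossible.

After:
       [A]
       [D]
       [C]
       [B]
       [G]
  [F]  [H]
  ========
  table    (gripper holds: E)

target: towers=[F; H/G/B/C/D/A] holding=E
     unstack(A, D) → towers=[E; F; H/G/B/C/D] holding=A
         pickup(E) → towers=[F; H/G/B/C/D/A] holding=E  ← match
         pickup(F) → towers=[E; H/G/B/C/D/A] holding=F

pickup(E)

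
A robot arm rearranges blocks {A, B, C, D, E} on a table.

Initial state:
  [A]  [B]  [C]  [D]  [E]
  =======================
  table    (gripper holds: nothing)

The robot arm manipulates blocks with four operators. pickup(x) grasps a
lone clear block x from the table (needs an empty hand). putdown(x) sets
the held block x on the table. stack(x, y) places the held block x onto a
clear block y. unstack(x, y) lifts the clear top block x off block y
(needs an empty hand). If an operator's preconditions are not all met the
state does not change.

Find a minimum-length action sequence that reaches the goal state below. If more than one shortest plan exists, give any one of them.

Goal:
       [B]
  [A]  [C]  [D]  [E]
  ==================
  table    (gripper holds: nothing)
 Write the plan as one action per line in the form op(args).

step 1 (pickup(B)): towers=[A; C; D; E] holding=B
step 2 (stack(B, C)): towers=[A; C/B; D; E] holding=-
goal check: towers=[A; C/B; D; E] holding=- — reached (length 2, optimal by BFS)

pickup(B)
stack(B, C)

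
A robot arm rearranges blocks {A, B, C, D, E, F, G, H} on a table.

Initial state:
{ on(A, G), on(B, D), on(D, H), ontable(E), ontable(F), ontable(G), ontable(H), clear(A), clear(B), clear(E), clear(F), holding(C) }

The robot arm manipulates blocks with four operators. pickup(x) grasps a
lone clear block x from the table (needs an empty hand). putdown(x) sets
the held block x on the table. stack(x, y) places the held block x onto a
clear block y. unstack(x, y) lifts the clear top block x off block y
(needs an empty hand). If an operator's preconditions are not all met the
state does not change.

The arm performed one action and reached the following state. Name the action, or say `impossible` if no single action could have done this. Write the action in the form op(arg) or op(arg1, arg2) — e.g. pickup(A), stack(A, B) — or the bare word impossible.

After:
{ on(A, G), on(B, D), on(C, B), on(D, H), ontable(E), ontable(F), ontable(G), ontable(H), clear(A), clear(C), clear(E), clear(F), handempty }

target: towers=[E; F; G/A; H/D/B/C] holding=-
        putdown(C) → towers=[C; E; F; G/A; H/D/B] holding=-
       stack(C, A) → towers=[E; F; G/A/C; H/D/B] holding=-
       stack(C, E) → towers=[E/C; F; G/A; H/D/B] holding=-
       stack(C, B) → towers=[E; F; G/A; H/D/B/C] holding=-  ← match
       stack(C, F) → towers=[E; F/C; G/A; H/D/B] holding=-

stack(C, B)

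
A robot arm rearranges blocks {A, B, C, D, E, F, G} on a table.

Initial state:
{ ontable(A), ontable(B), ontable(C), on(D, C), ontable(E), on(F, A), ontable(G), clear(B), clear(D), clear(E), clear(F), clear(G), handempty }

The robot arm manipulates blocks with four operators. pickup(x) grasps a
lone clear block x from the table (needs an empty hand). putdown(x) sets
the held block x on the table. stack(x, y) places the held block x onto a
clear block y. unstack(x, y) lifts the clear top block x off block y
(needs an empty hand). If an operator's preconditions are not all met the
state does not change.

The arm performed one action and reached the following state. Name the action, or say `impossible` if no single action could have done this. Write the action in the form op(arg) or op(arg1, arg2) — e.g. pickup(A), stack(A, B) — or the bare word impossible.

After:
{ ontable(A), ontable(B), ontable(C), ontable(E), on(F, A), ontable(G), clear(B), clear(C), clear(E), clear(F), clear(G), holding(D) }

unstack(D, C)

target: towers=[A/F; B; C; E; G] holding=D
         pickup(B) → towers=[A/F; C/D; E; G] holding=B
     unstack(F, A) → towers=[A; B; C/D; E; G] holding=F
         pickup(G) → towers=[A/F; B; C/D; E] holding=G
     unstack(D, C) → towers=[A/F; B; C; E; G] holding=D  ← match
         pickup(E) → towers=[A/F; B; C/D; G] holding=E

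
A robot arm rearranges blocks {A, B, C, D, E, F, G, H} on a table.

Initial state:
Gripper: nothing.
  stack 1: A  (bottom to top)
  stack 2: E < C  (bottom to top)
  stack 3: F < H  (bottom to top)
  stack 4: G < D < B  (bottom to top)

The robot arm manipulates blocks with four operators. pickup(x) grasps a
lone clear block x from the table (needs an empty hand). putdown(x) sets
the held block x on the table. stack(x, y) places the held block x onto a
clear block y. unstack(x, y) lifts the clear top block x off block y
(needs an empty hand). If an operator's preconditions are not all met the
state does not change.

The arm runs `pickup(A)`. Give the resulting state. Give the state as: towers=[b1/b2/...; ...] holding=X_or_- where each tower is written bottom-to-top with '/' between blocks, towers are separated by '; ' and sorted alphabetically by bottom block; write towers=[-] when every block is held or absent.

towers=[E/C; F/H; G/D/B] holding=A

before: towers=[A; E/C; F/H; G/D/B] holding=-
pre[pickup(A)]: clear(A) ✓, ontable(A) ✓, handempty ✓
all met → apply pickup(A)
after:  towers=[E/C; F/H; G/D/B] holding=A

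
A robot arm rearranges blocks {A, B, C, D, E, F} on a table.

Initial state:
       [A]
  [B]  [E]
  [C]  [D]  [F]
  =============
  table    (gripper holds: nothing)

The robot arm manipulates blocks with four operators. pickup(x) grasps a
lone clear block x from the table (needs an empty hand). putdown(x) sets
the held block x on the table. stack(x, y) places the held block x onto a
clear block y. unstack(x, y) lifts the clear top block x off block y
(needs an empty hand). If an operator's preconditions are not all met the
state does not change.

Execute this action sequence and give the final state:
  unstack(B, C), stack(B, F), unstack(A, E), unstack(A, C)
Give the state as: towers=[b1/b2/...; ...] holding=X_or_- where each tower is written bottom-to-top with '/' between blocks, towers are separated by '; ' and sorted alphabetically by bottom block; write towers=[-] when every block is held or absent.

towers=[C; D/E; F/B] holding=A

step 1 (unstack(B, C)): towers=[C; D/E/A; F] holding=B
step 2 (stack(B, F)): towers=[C; D/E/A; F/B] holding=-
step 3 (unstack(A, E)): towers=[C; D/E; F/B] holding=A
step 4 (unstack(A, C)) [no-op]: towers=[C; D/E; F/B] holding=A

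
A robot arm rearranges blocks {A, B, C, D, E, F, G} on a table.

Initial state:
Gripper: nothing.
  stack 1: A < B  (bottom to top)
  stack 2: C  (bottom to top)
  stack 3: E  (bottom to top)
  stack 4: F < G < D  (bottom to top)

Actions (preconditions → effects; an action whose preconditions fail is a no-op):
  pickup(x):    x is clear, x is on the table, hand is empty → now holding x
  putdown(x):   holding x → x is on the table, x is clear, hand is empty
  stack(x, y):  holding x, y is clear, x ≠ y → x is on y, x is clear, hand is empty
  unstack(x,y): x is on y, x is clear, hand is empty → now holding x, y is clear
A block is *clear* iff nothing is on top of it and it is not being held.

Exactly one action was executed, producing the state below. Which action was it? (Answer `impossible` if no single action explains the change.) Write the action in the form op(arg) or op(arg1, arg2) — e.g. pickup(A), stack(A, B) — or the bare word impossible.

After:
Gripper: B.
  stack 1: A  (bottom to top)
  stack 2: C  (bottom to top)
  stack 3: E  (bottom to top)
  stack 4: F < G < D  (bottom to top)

target: towers=[A; C; E; F/G/D] holding=B
     unstack(B, A) → towers=[A; C; E; F/G/D] holding=B  ← match
     unstack(D, G) → towers=[A/B; C; E; F/G] holding=D
         pickup(E) → towers=[A/B; C; F/G/D] holding=E
         pickup(C) → towers=[A/B; E; F/G/D] holding=C

unstack(B, A)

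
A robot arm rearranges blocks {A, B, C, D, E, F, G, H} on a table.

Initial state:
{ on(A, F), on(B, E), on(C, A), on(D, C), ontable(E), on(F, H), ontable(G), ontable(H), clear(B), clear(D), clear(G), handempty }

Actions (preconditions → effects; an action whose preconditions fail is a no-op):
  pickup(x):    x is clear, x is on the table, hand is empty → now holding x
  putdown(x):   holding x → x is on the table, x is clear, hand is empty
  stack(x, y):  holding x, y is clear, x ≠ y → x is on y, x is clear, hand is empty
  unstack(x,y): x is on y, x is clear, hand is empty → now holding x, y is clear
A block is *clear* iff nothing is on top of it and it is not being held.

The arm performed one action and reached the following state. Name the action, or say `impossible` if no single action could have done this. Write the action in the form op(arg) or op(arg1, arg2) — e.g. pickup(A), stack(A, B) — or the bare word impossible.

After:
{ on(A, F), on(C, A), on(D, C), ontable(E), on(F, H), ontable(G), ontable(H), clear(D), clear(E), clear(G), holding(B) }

unstack(B, E)

target: towers=[E; G; H/F/A/C/D] holding=B
         pickup(G) → towers=[E/B; H/F/A/C/D] holding=G
     unstack(B, E) → towers=[E; G; H/F/A/C/D] holding=B  ← match
     unstack(D, C) → towers=[E/B; G; H/F/A/C] holding=D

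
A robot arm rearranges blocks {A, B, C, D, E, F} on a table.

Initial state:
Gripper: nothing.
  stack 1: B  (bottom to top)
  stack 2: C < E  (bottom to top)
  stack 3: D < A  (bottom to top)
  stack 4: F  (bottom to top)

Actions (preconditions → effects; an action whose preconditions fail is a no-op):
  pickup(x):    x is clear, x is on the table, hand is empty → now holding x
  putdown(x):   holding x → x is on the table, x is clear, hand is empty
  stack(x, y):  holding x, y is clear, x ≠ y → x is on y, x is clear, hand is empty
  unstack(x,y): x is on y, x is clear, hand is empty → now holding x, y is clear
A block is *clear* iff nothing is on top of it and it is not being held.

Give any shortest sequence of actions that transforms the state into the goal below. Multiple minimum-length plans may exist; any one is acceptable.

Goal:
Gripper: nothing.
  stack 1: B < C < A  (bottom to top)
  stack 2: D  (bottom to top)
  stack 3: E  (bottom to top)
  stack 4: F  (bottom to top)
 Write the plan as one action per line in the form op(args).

step 1 (unstack(E, C)): towers=[B; C; D/A; F] holding=E
step 2 (putdown(E)): towers=[B; C; D/A; E; F] holding=-
step 3 (pickup(C)): towers=[B; D/A; E; F] holding=C
step 4 (stack(C, B)): towers=[B/C; D/A; E; F] holding=-
step 5 (unstack(A, D)): towers=[B/C; D; E; F] holding=A
step 6 (stack(A, C)): towers=[B/C/A; D; E; F] holding=-
goal check: towers=[B/C/A; D; E; F] holding=- — reached (length 6, optimal by BFS)

unstack(E, C)
putdown(E)
pickup(C)
stack(C, B)
unstack(A, D)
stack(A, C)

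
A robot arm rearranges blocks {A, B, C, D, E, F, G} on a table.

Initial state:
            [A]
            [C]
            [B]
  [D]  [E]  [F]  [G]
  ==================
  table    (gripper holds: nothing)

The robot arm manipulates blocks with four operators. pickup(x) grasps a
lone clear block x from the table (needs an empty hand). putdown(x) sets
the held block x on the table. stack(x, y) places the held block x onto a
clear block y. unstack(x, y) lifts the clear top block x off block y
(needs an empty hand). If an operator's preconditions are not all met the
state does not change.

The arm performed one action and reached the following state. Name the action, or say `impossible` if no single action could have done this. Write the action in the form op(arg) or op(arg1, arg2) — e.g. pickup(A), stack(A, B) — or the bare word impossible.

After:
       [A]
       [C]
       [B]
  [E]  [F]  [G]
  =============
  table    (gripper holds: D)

pickup(D)

target: towers=[E; F/B/C/A; G] holding=D
         pickup(G) → towers=[D; E; F/B/C/A] holding=G
         pickup(D) → towers=[E; F/B/C/A; G] holding=D  ← match
     unstack(A, C) → towers=[D; E; F/B/C; G] holding=A
         pickup(E) → towers=[D; F/B/C/A; G] holding=E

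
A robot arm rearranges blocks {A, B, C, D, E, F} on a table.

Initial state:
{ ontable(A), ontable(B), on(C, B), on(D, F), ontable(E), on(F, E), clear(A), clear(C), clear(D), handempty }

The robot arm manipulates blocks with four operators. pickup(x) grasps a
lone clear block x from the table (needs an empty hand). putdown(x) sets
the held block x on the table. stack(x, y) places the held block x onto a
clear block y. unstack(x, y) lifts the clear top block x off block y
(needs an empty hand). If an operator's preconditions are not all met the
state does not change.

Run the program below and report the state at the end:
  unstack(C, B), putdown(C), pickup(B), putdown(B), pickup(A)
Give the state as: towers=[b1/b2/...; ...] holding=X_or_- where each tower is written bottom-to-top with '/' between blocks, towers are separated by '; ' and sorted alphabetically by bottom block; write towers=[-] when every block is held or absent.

towers=[B; C; E/F/D] holding=A

step 1 (unstack(C, B)): towers=[A; B; E/F/D] holding=C
step 2 (putdown(C)): towers=[A; B; C; E/F/D] holding=-
step 3 (pickup(B)): towers=[A; C; E/F/D] holding=B
step 4 (putdown(B)): towers=[A; B; C; E/F/D] holding=-
step 5 (pickup(A)): towers=[B; C; E/F/D] holding=A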